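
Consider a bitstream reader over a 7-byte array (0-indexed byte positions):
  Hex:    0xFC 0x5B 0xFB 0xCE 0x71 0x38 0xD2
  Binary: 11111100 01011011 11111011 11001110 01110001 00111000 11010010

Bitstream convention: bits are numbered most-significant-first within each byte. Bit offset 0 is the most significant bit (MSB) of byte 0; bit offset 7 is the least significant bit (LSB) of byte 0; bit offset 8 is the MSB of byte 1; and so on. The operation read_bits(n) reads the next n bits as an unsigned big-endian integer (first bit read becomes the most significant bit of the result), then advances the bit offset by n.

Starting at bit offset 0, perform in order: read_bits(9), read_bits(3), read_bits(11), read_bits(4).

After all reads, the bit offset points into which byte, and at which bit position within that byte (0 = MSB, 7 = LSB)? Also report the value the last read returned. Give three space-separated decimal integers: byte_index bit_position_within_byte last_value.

Read 1: bits[0:9] width=9 -> value=504 (bin 111111000); offset now 9 = byte 1 bit 1; 47 bits remain
Read 2: bits[9:12] width=3 -> value=5 (bin 101); offset now 12 = byte 1 bit 4; 44 bits remain
Read 3: bits[12:23] width=11 -> value=1533 (bin 10111111101); offset now 23 = byte 2 bit 7; 33 bits remain
Read 4: bits[23:27] width=4 -> value=14 (bin 1110); offset now 27 = byte 3 bit 3; 29 bits remain

Answer: 3 3 14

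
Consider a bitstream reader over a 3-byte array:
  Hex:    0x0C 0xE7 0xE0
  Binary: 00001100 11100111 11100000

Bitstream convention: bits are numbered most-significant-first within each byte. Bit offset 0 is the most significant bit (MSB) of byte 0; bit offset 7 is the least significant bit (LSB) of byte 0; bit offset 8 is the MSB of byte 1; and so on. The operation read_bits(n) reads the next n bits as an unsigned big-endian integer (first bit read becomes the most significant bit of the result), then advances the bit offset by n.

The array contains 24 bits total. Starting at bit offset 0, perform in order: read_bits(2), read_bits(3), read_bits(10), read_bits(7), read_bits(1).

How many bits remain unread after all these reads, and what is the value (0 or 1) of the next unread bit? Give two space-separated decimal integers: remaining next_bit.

Read 1: bits[0:2] width=2 -> value=0 (bin 00); offset now 2 = byte 0 bit 2; 22 bits remain
Read 2: bits[2:5] width=3 -> value=1 (bin 001); offset now 5 = byte 0 bit 5; 19 bits remain
Read 3: bits[5:15] width=10 -> value=627 (bin 1001110011); offset now 15 = byte 1 bit 7; 9 bits remain
Read 4: bits[15:22] width=7 -> value=120 (bin 1111000); offset now 22 = byte 2 bit 6; 2 bits remain
Read 5: bits[22:23] width=1 -> value=0 (bin 0); offset now 23 = byte 2 bit 7; 1 bits remain

Answer: 1 0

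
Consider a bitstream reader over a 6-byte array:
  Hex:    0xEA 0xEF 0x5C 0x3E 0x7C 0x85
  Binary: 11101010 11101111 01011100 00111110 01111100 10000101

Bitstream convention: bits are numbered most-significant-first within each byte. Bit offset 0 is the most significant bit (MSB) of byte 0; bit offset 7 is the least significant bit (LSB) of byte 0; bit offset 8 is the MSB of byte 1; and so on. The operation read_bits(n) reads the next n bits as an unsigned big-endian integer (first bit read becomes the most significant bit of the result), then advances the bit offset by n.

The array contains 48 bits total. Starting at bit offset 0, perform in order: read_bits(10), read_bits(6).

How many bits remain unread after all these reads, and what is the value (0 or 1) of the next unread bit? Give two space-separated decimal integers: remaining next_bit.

Read 1: bits[0:10] width=10 -> value=939 (bin 1110101011); offset now 10 = byte 1 bit 2; 38 bits remain
Read 2: bits[10:16] width=6 -> value=47 (bin 101111); offset now 16 = byte 2 bit 0; 32 bits remain

Answer: 32 0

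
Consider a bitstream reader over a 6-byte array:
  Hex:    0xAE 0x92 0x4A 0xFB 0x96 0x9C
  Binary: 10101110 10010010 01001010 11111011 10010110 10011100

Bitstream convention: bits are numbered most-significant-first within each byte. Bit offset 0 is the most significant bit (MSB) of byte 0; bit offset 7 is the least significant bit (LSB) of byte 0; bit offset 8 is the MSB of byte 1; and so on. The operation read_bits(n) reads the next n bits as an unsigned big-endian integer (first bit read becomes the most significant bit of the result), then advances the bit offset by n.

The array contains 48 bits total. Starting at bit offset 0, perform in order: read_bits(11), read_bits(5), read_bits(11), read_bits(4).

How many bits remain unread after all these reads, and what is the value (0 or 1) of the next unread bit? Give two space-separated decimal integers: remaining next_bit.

Read 1: bits[0:11] width=11 -> value=1396 (bin 10101110100); offset now 11 = byte 1 bit 3; 37 bits remain
Read 2: bits[11:16] width=5 -> value=18 (bin 10010); offset now 16 = byte 2 bit 0; 32 bits remain
Read 3: bits[16:27] width=11 -> value=599 (bin 01001010111); offset now 27 = byte 3 bit 3; 21 bits remain
Read 4: bits[27:31] width=4 -> value=13 (bin 1101); offset now 31 = byte 3 bit 7; 17 bits remain

Answer: 17 1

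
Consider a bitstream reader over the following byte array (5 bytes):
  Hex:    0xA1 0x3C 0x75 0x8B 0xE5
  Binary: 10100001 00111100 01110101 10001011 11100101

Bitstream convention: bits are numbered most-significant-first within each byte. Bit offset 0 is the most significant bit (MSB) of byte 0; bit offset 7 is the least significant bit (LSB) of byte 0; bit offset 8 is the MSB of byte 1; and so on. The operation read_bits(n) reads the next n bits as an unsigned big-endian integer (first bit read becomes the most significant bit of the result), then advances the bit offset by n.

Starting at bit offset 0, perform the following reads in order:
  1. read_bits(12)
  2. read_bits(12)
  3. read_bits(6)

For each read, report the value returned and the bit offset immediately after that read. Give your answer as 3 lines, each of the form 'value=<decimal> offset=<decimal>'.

Answer: value=2579 offset=12
value=3189 offset=24
value=34 offset=30

Derivation:
Read 1: bits[0:12] width=12 -> value=2579 (bin 101000010011); offset now 12 = byte 1 bit 4; 28 bits remain
Read 2: bits[12:24] width=12 -> value=3189 (bin 110001110101); offset now 24 = byte 3 bit 0; 16 bits remain
Read 3: bits[24:30] width=6 -> value=34 (bin 100010); offset now 30 = byte 3 bit 6; 10 bits remain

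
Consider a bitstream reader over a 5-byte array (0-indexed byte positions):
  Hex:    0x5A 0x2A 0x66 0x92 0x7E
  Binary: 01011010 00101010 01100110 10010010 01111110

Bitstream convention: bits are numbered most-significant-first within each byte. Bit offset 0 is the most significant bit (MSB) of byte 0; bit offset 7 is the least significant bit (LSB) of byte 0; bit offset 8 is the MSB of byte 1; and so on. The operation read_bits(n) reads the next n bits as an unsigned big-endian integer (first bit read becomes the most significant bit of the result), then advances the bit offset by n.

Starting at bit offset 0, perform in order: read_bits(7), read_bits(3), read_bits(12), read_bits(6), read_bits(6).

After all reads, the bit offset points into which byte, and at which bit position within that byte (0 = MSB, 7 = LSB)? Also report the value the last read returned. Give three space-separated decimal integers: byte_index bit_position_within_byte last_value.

Read 1: bits[0:7] width=7 -> value=45 (bin 0101101); offset now 7 = byte 0 bit 7; 33 bits remain
Read 2: bits[7:10] width=3 -> value=0 (bin 000); offset now 10 = byte 1 bit 2; 30 bits remain
Read 3: bits[10:22] width=12 -> value=2713 (bin 101010011001); offset now 22 = byte 2 bit 6; 18 bits remain
Read 4: bits[22:28] width=6 -> value=41 (bin 101001); offset now 28 = byte 3 bit 4; 12 bits remain
Read 5: bits[28:34] width=6 -> value=9 (bin 001001); offset now 34 = byte 4 bit 2; 6 bits remain

Answer: 4 2 9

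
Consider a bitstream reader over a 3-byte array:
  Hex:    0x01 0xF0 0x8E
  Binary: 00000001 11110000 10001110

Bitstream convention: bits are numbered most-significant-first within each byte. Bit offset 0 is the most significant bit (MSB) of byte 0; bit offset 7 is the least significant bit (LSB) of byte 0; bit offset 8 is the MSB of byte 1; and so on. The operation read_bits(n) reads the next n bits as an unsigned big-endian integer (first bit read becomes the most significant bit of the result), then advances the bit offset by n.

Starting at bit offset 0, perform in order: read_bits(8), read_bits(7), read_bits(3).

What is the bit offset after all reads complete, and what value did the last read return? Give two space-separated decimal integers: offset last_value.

Answer: 18 2

Derivation:
Read 1: bits[0:8] width=8 -> value=1 (bin 00000001); offset now 8 = byte 1 bit 0; 16 bits remain
Read 2: bits[8:15] width=7 -> value=120 (bin 1111000); offset now 15 = byte 1 bit 7; 9 bits remain
Read 3: bits[15:18] width=3 -> value=2 (bin 010); offset now 18 = byte 2 bit 2; 6 bits remain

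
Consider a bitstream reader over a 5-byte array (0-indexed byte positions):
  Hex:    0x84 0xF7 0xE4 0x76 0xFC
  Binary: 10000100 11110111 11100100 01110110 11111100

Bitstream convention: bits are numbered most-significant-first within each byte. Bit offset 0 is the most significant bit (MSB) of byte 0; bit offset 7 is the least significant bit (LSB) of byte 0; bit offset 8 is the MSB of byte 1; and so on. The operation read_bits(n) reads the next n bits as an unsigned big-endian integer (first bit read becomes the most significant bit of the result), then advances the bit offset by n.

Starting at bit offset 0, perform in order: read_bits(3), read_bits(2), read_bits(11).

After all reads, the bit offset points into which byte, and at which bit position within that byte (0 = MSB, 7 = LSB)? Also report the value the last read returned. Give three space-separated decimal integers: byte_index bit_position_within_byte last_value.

Answer: 2 0 1271

Derivation:
Read 1: bits[0:3] width=3 -> value=4 (bin 100); offset now 3 = byte 0 bit 3; 37 bits remain
Read 2: bits[3:5] width=2 -> value=0 (bin 00); offset now 5 = byte 0 bit 5; 35 bits remain
Read 3: bits[5:16] width=11 -> value=1271 (bin 10011110111); offset now 16 = byte 2 bit 0; 24 bits remain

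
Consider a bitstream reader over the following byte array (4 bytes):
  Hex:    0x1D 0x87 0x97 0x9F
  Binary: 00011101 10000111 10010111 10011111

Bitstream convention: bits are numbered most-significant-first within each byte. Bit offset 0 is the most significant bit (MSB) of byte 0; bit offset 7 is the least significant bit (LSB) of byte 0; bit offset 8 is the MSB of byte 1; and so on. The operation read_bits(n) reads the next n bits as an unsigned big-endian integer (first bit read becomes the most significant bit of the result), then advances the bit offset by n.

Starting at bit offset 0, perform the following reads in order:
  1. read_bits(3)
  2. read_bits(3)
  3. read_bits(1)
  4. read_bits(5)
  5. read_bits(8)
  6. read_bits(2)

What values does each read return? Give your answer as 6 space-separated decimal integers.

Read 1: bits[0:3] width=3 -> value=0 (bin 000); offset now 3 = byte 0 bit 3; 29 bits remain
Read 2: bits[3:6] width=3 -> value=7 (bin 111); offset now 6 = byte 0 bit 6; 26 bits remain
Read 3: bits[6:7] width=1 -> value=0 (bin 0); offset now 7 = byte 0 bit 7; 25 bits remain
Read 4: bits[7:12] width=5 -> value=24 (bin 11000); offset now 12 = byte 1 bit 4; 20 bits remain
Read 5: bits[12:20] width=8 -> value=121 (bin 01111001); offset now 20 = byte 2 bit 4; 12 bits remain
Read 6: bits[20:22] width=2 -> value=1 (bin 01); offset now 22 = byte 2 bit 6; 10 bits remain

Answer: 0 7 0 24 121 1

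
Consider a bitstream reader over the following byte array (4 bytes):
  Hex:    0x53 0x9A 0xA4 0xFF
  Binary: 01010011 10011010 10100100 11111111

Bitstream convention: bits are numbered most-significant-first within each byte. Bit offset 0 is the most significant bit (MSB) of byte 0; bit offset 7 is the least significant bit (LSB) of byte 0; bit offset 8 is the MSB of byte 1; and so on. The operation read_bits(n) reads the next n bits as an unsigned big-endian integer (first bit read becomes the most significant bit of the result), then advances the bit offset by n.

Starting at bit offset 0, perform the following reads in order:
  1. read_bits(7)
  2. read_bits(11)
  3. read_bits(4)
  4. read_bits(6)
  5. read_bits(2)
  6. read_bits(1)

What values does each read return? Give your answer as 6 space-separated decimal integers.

Read 1: bits[0:7] width=7 -> value=41 (bin 0101001); offset now 7 = byte 0 bit 7; 25 bits remain
Read 2: bits[7:18] width=11 -> value=1642 (bin 11001101010); offset now 18 = byte 2 bit 2; 14 bits remain
Read 3: bits[18:22] width=4 -> value=9 (bin 1001); offset now 22 = byte 2 bit 6; 10 bits remain
Read 4: bits[22:28] width=6 -> value=15 (bin 001111); offset now 28 = byte 3 bit 4; 4 bits remain
Read 5: bits[28:30] width=2 -> value=3 (bin 11); offset now 30 = byte 3 bit 6; 2 bits remain
Read 6: bits[30:31] width=1 -> value=1 (bin 1); offset now 31 = byte 3 bit 7; 1 bits remain

Answer: 41 1642 9 15 3 1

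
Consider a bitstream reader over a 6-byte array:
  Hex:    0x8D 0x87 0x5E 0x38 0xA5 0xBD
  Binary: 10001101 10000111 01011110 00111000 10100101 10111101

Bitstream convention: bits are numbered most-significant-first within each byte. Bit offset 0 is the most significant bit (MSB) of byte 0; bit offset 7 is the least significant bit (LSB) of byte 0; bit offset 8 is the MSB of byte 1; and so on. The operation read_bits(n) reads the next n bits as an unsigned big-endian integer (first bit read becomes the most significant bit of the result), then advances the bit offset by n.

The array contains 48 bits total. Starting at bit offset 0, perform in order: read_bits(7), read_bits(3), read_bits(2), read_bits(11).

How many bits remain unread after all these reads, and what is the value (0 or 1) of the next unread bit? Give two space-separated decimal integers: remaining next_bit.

Answer: 25 0

Derivation:
Read 1: bits[0:7] width=7 -> value=70 (bin 1000110); offset now 7 = byte 0 bit 7; 41 bits remain
Read 2: bits[7:10] width=3 -> value=6 (bin 110); offset now 10 = byte 1 bit 2; 38 bits remain
Read 3: bits[10:12] width=2 -> value=0 (bin 00); offset now 12 = byte 1 bit 4; 36 bits remain
Read 4: bits[12:23] width=11 -> value=943 (bin 01110101111); offset now 23 = byte 2 bit 7; 25 bits remain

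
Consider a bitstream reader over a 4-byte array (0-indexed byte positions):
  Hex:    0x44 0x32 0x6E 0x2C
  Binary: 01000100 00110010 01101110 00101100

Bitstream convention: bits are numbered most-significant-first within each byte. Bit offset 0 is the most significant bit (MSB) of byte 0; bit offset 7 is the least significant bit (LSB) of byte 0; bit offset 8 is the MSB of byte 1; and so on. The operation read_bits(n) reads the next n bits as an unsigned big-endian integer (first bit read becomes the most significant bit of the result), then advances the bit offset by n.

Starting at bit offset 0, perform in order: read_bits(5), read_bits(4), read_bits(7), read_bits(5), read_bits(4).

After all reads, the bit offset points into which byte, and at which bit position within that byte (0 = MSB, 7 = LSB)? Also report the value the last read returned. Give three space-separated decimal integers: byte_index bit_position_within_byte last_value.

Answer: 3 1 12

Derivation:
Read 1: bits[0:5] width=5 -> value=8 (bin 01000); offset now 5 = byte 0 bit 5; 27 bits remain
Read 2: bits[5:9] width=4 -> value=8 (bin 1000); offset now 9 = byte 1 bit 1; 23 bits remain
Read 3: bits[9:16] width=7 -> value=50 (bin 0110010); offset now 16 = byte 2 bit 0; 16 bits remain
Read 4: bits[16:21] width=5 -> value=13 (bin 01101); offset now 21 = byte 2 bit 5; 11 bits remain
Read 5: bits[21:25] width=4 -> value=12 (bin 1100); offset now 25 = byte 3 bit 1; 7 bits remain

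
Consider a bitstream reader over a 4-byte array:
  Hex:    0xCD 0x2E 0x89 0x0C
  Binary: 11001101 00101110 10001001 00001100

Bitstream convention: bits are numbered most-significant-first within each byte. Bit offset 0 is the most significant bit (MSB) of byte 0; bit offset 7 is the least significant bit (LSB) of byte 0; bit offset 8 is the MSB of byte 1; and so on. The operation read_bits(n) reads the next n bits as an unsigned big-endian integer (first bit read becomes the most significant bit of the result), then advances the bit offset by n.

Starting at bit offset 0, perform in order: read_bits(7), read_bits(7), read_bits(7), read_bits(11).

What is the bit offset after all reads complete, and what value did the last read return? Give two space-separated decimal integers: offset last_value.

Read 1: bits[0:7] width=7 -> value=102 (bin 1100110); offset now 7 = byte 0 bit 7; 25 bits remain
Read 2: bits[7:14] width=7 -> value=75 (bin 1001011); offset now 14 = byte 1 bit 6; 18 bits remain
Read 3: bits[14:21] width=7 -> value=81 (bin 1010001); offset now 21 = byte 2 bit 5; 11 bits remain
Read 4: bits[21:32] width=11 -> value=268 (bin 00100001100); offset now 32 = byte 4 bit 0; 0 bits remain

Answer: 32 268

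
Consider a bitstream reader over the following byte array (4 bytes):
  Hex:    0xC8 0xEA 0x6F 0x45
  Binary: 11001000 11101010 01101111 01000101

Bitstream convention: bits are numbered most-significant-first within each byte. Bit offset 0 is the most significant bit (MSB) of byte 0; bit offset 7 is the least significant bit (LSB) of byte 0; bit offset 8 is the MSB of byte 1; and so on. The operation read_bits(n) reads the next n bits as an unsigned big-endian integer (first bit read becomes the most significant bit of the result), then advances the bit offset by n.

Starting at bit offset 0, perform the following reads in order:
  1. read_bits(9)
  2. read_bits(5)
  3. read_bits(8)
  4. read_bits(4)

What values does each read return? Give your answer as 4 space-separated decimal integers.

Answer: 401 26 155 13

Derivation:
Read 1: bits[0:9] width=9 -> value=401 (bin 110010001); offset now 9 = byte 1 bit 1; 23 bits remain
Read 2: bits[9:14] width=5 -> value=26 (bin 11010); offset now 14 = byte 1 bit 6; 18 bits remain
Read 3: bits[14:22] width=8 -> value=155 (bin 10011011); offset now 22 = byte 2 bit 6; 10 bits remain
Read 4: bits[22:26] width=4 -> value=13 (bin 1101); offset now 26 = byte 3 bit 2; 6 bits remain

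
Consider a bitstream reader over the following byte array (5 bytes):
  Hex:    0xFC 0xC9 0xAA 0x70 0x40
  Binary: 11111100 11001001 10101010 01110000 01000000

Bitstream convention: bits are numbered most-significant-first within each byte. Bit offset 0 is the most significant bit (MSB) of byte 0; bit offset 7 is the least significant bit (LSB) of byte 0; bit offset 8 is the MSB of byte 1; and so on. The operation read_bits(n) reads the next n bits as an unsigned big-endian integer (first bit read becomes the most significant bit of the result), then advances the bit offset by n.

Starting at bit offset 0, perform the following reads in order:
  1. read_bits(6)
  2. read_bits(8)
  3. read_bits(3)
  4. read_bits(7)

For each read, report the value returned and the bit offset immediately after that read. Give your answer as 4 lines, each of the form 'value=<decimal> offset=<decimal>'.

Read 1: bits[0:6] width=6 -> value=63 (bin 111111); offset now 6 = byte 0 bit 6; 34 bits remain
Read 2: bits[6:14] width=8 -> value=50 (bin 00110010); offset now 14 = byte 1 bit 6; 26 bits remain
Read 3: bits[14:17] width=3 -> value=3 (bin 011); offset now 17 = byte 2 bit 1; 23 bits remain
Read 4: bits[17:24] width=7 -> value=42 (bin 0101010); offset now 24 = byte 3 bit 0; 16 bits remain

Answer: value=63 offset=6
value=50 offset=14
value=3 offset=17
value=42 offset=24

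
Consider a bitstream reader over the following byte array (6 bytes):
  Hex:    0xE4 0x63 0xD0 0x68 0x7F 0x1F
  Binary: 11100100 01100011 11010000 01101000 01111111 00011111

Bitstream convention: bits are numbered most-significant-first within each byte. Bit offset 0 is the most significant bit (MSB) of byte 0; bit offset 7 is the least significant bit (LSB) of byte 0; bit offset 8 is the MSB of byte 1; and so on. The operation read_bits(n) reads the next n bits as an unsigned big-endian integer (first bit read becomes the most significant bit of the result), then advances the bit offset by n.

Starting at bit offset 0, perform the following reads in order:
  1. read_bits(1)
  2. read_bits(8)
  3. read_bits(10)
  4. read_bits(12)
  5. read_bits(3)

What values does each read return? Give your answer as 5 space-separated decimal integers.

Read 1: bits[0:1] width=1 -> value=1 (bin 1); offset now 1 = byte 0 bit 1; 47 bits remain
Read 2: bits[1:9] width=8 -> value=200 (bin 11001000); offset now 9 = byte 1 bit 1; 39 bits remain
Read 3: bits[9:19] width=10 -> value=798 (bin 1100011110); offset now 19 = byte 2 bit 3; 29 bits remain
Read 4: bits[19:31] width=12 -> value=2100 (bin 100000110100); offset now 31 = byte 3 bit 7; 17 bits remain
Read 5: bits[31:34] width=3 -> value=1 (bin 001); offset now 34 = byte 4 bit 2; 14 bits remain

Answer: 1 200 798 2100 1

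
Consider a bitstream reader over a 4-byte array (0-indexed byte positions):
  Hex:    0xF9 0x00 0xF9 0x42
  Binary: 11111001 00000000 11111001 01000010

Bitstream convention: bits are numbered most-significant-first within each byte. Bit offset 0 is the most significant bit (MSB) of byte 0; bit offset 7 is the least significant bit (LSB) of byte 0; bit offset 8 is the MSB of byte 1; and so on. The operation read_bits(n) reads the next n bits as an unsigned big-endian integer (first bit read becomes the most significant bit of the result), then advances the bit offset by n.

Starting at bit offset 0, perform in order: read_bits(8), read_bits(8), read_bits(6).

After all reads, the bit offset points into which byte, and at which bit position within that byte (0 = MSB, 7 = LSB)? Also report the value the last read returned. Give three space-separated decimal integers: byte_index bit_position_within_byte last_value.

Answer: 2 6 62

Derivation:
Read 1: bits[0:8] width=8 -> value=249 (bin 11111001); offset now 8 = byte 1 bit 0; 24 bits remain
Read 2: bits[8:16] width=8 -> value=0 (bin 00000000); offset now 16 = byte 2 bit 0; 16 bits remain
Read 3: bits[16:22] width=6 -> value=62 (bin 111110); offset now 22 = byte 2 bit 6; 10 bits remain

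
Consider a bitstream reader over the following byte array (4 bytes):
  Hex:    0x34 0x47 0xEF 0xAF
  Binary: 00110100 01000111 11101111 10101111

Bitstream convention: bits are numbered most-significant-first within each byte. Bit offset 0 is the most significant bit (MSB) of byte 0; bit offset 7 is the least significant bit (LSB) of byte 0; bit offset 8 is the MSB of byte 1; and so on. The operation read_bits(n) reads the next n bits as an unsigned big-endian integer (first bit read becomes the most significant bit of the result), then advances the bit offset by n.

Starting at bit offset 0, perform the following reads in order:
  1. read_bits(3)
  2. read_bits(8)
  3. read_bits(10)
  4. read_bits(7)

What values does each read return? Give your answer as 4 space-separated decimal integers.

Read 1: bits[0:3] width=3 -> value=1 (bin 001); offset now 3 = byte 0 bit 3; 29 bits remain
Read 2: bits[3:11] width=8 -> value=162 (bin 10100010); offset now 11 = byte 1 bit 3; 21 bits remain
Read 3: bits[11:21] width=10 -> value=253 (bin 0011111101); offset now 21 = byte 2 bit 5; 11 bits remain
Read 4: bits[21:28] width=7 -> value=122 (bin 1111010); offset now 28 = byte 3 bit 4; 4 bits remain

Answer: 1 162 253 122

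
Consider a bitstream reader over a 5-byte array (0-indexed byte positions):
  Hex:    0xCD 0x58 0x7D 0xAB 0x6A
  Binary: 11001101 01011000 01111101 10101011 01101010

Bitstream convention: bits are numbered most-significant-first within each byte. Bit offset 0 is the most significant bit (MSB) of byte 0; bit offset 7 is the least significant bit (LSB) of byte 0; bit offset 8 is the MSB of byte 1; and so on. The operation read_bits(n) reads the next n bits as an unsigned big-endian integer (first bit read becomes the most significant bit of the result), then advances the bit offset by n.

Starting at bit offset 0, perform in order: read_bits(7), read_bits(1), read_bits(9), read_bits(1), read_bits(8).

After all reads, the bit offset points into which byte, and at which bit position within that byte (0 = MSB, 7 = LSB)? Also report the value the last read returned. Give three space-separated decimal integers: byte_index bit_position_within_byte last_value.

Read 1: bits[0:7] width=7 -> value=102 (bin 1100110); offset now 7 = byte 0 bit 7; 33 bits remain
Read 2: bits[7:8] width=1 -> value=1 (bin 1); offset now 8 = byte 1 bit 0; 32 bits remain
Read 3: bits[8:17] width=9 -> value=176 (bin 010110000); offset now 17 = byte 2 bit 1; 23 bits remain
Read 4: bits[17:18] width=1 -> value=1 (bin 1); offset now 18 = byte 2 bit 2; 22 bits remain
Read 5: bits[18:26] width=8 -> value=246 (bin 11110110); offset now 26 = byte 3 bit 2; 14 bits remain

Answer: 3 2 246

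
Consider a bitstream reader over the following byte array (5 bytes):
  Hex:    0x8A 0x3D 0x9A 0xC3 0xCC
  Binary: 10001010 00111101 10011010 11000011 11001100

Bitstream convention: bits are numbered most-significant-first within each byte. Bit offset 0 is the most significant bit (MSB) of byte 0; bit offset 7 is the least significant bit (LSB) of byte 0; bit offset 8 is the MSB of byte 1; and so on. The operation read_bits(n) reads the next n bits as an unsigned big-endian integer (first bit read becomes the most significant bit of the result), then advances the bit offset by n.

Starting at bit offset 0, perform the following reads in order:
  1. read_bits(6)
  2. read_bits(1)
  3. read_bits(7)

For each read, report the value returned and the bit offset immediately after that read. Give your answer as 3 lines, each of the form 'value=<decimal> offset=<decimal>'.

Answer: value=34 offset=6
value=1 offset=7
value=15 offset=14

Derivation:
Read 1: bits[0:6] width=6 -> value=34 (bin 100010); offset now 6 = byte 0 bit 6; 34 bits remain
Read 2: bits[6:7] width=1 -> value=1 (bin 1); offset now 7 = byte 0 bit 7; 33 bits remain
Read 3: bits[7:14] width=7 -> value=15 (bin 0001111); offset now 14 = byte 1 bit 6; 26 bits remain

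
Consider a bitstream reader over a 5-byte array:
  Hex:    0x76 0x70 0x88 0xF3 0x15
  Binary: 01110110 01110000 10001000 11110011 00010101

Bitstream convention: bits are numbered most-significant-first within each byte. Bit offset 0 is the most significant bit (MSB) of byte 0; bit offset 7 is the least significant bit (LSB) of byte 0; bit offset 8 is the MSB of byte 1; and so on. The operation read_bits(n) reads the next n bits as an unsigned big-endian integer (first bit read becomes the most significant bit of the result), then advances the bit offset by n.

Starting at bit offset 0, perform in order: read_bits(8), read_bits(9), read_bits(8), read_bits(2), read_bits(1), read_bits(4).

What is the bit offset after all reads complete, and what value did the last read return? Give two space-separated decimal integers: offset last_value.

Answer: 32 3

Derivation:
Read 1: bits[0:8] width=8 -> value=118 (bin 01110110); offset now 8 = byte 1 bit 0; 32 bits remain
Read 2: bits[8:17] width=9 -> value=225 (bin 011100001); offset now 17 = byte 2 bit 1; 23 bits remain
Read 3: bits[17:25] width=8 -> value=17 (bin 00010001); offset now 25 = byte 3 bit 1; 15 bits remain
Read 4: bits[25:27] width=2 -> value=3 (bin 11); offset now 27 = byte 3 bit 3; 13 bits remain
Read 5: bits[27:28] width=1 -> value=1 (bin 1); offset now 28 = byte 3 bit 4; 12 bits remain
Read 6: bits[28:32] width=4 -> value=3 (bin 0011); offset now 32 = byte 4 bit 0; 8 bits remain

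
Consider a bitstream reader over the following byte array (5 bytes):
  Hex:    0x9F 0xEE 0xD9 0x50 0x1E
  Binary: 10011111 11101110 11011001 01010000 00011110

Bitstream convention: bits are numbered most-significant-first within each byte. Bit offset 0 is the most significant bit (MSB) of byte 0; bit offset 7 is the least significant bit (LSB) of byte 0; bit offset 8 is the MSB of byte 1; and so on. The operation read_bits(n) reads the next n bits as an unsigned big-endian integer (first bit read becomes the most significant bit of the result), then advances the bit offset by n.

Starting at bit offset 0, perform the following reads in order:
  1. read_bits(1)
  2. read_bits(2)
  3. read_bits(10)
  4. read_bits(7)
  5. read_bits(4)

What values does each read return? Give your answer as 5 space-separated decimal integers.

Answer: 1 0 1021 109 9

Derivation:
Read 1: bits[0:1] width=1 -> value=1 (bin 1); offset now 1 = byte 0 bit 1; 39 bits remain
Read 2: bits[1:3] width=2 -> value=0 (bin 00); offset now 3 = byte 0 bit 3; 37 bits remain
Read 3: bits[3:13] width=10 -> value=1021 (bin 1111111101); offset now 13 = byte 1 bit 5; 27 bits remain
Read 4: bits[13:20] width=7 -> value=109 (bin 1101101); offset now 20 = byte 2 bit 4; 20 bits remain
Read 5: bits[20:24] width=4 -> value=9 (bin 1001); offset now 24 = byte 3 bit 0; 16 bits remain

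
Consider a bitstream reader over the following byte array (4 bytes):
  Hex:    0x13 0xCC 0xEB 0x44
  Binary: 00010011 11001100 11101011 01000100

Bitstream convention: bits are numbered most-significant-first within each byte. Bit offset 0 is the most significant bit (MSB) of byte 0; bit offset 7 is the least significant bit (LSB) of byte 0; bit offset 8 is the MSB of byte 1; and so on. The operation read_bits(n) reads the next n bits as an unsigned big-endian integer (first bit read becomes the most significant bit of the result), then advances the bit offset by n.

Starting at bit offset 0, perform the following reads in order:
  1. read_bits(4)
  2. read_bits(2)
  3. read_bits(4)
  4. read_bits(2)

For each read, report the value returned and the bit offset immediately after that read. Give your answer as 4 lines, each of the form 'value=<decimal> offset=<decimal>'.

Answer: value=1 offset=4
value=0 offset=6
value=15 offset=10
value=0 offset=12

Derivation:
Read 1: bits[0:4] width=4 -> value=1 (bin 0001); offset now 4 = byte 0 bit 4; 28 bits remain
Read 2: bits[4:6] width=2 -> value=0 (bin 00); offset now 6 = byte 0 bit 6; 26 bits remain
Read 3: bits[6:10] width=4 -> value=15 (bin 1111); offset now 10 = byte 1 bit 2; 22 bits remain
Read 4: bits[10:12] width=2 -> value=0 (bin 00); offset now 12 = byte 1 bit 4; 20 bits remain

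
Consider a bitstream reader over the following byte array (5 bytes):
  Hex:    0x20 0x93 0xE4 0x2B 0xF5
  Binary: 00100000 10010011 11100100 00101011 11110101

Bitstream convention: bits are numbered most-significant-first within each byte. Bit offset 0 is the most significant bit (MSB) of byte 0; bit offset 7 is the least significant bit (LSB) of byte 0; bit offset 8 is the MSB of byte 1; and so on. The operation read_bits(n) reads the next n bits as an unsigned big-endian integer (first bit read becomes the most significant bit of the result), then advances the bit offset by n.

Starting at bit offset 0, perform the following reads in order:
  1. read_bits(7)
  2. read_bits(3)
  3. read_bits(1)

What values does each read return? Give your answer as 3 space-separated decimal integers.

Answer: 16 2 0

Derivation:
Read 1: bits[0:7] width=7 -> value=16 (bin 0010000); offset now 7 = byte 0 bit 7; 33 bits remain
Read 2: bits[7:10] width=3 -> value=2 (bin 010); offset now 10 = byte 1 bit 2; 30 bits remain
Read 3: bits[10:11] width=1 -> value=0 (bin 0); offset now 11 = byte 1 bit 3; 29 bits remain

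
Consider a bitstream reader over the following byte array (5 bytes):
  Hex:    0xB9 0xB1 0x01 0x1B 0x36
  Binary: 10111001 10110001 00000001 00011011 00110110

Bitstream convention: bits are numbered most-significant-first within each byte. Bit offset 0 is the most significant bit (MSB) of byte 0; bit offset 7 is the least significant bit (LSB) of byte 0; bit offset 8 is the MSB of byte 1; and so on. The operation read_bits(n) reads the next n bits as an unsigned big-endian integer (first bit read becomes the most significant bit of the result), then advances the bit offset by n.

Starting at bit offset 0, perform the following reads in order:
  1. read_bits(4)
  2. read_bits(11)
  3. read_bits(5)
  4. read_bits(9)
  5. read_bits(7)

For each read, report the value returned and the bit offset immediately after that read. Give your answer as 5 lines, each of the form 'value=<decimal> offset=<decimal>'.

Read 1: bits[0:4] width=4 -> value=11 (bin 1011); offset now 4 = byte 0 bit 4; 36 bits remain
Read 2: bits[4:15] width=11 -> value=1240 (bin 10011011000); offset now 15 = byte 1 bit 7; 25 bits remain
Read 3: bits[15:20] width=5 -> value=16 (bin 10000); offset now 20 = byte 2 bit 4; 20 bits remain
Read 4: bits[20:29] width=9 -> value=35 (bin 000100011); offset now 29 = byte 3 bit 5; 11 bits remain
Read 5: bits[29:36] width=7 -> value=51 (bin 0110011); offset now 36 = byte 4 bit 4; 4 bits remain

Answer: value=11 offset=4
value=1240 offset=15
value=16 offset=20
value=35 offset=29
value=51 offset=36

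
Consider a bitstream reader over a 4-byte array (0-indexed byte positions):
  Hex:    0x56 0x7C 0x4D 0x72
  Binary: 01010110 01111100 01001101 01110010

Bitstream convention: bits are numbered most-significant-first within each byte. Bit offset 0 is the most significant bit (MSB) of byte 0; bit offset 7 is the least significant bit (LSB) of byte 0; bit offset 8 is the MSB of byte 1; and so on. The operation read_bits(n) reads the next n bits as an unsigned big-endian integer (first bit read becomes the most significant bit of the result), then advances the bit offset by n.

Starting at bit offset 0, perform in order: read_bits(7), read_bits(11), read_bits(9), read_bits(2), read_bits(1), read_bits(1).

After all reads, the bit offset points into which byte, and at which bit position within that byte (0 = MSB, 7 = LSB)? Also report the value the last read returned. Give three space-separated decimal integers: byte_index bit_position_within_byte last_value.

Read 1: bits[0:7] width=7 -> value=43 (bin 0101011); offset now 7 = byte 0 bit 7; 25 bits remain
Read 2: bits[7:18] width=11 -> value=497 (bin 00111110001); offset now 18 = byte 2 bit 2; 14 bits remain
Read 3: bits[18:27] width=9 -> value=107 (bin 001101011); offset now 27 = byte 3 bit 3; 5 bits remain
Read 4: bits[27:29] width=2 -> value=2 (bin 10); offset now 29 = byte 3 bit 5; 3 bits remain
Read 5: bits[29:30] width=1 -> value=0 (bin 0); offset now 30 = byte 3 bit 6; 2 bits remain
Read 6: bits[30:31] width=1 -> value=1 (bin 1); offset now 31 = byte 3 bit 7; 1 bits remain

Answer: 3 7 1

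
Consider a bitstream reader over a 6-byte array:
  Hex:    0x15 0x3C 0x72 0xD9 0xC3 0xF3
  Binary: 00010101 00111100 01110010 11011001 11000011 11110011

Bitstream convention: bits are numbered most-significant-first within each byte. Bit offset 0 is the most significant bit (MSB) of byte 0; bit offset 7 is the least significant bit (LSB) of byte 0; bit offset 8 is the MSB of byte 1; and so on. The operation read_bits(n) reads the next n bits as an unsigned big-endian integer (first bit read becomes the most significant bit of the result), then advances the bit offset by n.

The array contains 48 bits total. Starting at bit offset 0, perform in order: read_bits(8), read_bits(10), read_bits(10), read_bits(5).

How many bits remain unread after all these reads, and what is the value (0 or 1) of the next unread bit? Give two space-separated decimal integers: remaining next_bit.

Read 1: bits[0:8] width=8 -> value=21 (bin 00010101); offset now 8 = byte 1 bit 0; 40 bits remain
Read 2: bits[8:18] width=10 -> value=241 (bin 0011110001); offset now 18 = byte 2 bit 2; 30 bits remain
Read 3: bits[18:28] width=10 -> value=813 (bin 1100101101); offset now 28 = byte 3 bit 4; 20 bits remain
Read 4: bits[28:33] width=5 -> value=19 (bin 10011); offset now 33 = byte 4 bit 1; 15 bits remain

Answer: 15 1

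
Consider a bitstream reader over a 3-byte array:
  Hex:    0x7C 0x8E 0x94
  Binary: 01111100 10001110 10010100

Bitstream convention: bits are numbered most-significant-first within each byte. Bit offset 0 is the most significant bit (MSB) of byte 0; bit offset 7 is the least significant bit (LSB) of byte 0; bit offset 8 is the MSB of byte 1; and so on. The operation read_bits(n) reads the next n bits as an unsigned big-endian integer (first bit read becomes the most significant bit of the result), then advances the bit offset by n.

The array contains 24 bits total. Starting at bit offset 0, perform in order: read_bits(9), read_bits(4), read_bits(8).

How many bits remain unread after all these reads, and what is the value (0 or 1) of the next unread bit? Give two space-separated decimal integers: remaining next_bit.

Read 1: bits[0:9] width=9 -> value=249 (bin 011111001); offset now 9 = byte 1 bit 1; 15 bits remain
Read 2: bits[9:13] width=4 -> value=1 (bin 0001); offset now 13 = byte 1 bit 5; 11 bits remain
Read 3: bits[13:21] width=8 -> value=210 (bin 11010010); offset now 21 = byte 2 bit 5; 3 bits remain

Answer: 3 1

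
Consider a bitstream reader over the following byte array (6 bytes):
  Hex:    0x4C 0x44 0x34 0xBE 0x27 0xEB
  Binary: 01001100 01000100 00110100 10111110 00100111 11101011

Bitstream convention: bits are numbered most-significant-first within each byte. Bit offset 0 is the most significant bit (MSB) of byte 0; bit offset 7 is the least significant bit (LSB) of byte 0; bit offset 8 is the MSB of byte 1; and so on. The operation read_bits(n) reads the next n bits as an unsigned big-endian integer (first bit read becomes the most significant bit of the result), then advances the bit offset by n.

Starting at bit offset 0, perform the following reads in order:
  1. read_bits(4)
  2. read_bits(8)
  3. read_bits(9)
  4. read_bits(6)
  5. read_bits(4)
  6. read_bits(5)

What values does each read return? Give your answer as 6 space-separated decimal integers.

Read 1: bits[0:4] width=4 -> value=4 (bin 0100); offset now 4 = byte 0 bit 4; 44 bits remain
Read 2: bits[4:12] width=8 -> value=196 (bin 11000100); offset now 12 = byte 1 bit 4; 36 bits remain
Read 3: bits[12:21] width=9 -> value=134 (bin 010000110); offset now 21 = byte 2 bit 5; 27 bits remain
Read 4: bits[21:27] width=6 -> value=37 (bin 100101); offset now 27 = byte 3 bit 3; 21 bits remain
Read 5: bits[27:31] width=4 -> value=15 (bin 1111); offset now 31 = byte 3 bit 7; 17 bits remain
Read 6: bits[31:36] width=5 -> value=2 (bin 00010); offset now 36 = byte 4 bit 4; 12 bits remain

Answer: 4 196 134 37 15 2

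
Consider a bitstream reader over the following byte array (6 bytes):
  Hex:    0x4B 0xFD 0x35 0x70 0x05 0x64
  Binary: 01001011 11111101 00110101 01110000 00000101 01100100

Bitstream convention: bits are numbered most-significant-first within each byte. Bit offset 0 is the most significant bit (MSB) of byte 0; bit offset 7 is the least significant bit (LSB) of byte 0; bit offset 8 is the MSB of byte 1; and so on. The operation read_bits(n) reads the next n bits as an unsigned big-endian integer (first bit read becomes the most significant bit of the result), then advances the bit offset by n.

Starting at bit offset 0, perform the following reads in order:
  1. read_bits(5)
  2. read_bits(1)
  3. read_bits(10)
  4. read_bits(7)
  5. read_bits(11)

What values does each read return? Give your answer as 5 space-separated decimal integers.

Read 1: bits[0:5] width=5 -> value=9 (bin 01001); offset now 5 = byte 0 bit 5; 43 bits remain
Read 2: bits[5:6] width=1 -> value=0 (bin 0); offset now 6 = byte 0 bit 6; 42 bits remain
Read 3: bits[6:16] width=10 -> value=1021 (bin 1111111101); offset now 16 = byte 2 bit 0; 32 bits remain
Read 4: bits[16:23] width=7 -> value=26 (bin 0011010); offset now 23 = byte 2 bit 7; 25 bits remain
Read 5: bits[23:34] width=11 -> value=1472 (bin 10111000000); offset now 34 = byte 4 bit 2; 14 bits remain

Answer: 9 0 1021 26 1472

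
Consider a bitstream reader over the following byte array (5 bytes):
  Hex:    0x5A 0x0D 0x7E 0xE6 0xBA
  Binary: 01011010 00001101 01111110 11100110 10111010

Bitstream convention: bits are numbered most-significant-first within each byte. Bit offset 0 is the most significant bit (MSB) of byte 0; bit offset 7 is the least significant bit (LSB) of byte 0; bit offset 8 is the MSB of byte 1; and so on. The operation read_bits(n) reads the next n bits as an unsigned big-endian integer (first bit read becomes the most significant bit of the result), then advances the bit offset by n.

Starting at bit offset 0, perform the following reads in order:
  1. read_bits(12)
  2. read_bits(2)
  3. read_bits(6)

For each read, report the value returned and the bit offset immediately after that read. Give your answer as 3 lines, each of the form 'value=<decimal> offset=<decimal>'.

Read 1: bits[0:12] width=12 -> value=1440 (bin 010110100000); offset now 12 = byte 1 bit 4; 28 bits remain
Read 2: bits[12:14] width=2 -> value=3 (bin 11); offset now 14 = byte 1 bit 6; 26 bits remain
Read 3: bits[14:20] width=6 -> value=23 (bin 010111); offset now 20 = byte 2 bit 4; 20 bits remain

Answer: value=1440 offset=12
value=3 offset=14
value=23 offset=20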